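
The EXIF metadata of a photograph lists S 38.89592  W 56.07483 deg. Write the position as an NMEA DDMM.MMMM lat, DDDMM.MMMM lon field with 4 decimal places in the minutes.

3853.7552,S / 05604.4898,W

φ: fractional part 0.895920 → 53.755200 minutes
Lon: minutes = (56.074830 − 56) × 60 = 4.489800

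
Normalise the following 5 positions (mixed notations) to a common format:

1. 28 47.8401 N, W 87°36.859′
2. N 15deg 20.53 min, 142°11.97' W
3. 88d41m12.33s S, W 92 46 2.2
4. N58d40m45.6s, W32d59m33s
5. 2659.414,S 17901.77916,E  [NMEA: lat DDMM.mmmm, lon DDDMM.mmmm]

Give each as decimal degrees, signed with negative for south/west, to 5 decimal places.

Point 1:
  Latitude: 47.8401′ = 0.797335°; total 28.797335
  N ⇒ keep positive
  λ: 36.859′ = 0.614317°; total 87.614317
  W ⇒ negate
Point 2:
  φ: 20.53′ = 0.342167°; total 15.342167
  N → positive
  λ: 142 + 11.97/60 = 142.199500
  hemisphere W, so the sign is −
Point 3:
  Lat: 88 + 41/60 + 12.33/3600 = 88.686758
  S ⇒ negate
  Longitude: 92° + 46/60 + 2.2/3600 = 92 + 0.766667 + 0.000611 = 92.767278
  W ⇒ negate
Point 4:
  φ: 40′ + 45.6″ = 40.76000′; 58 + 40.76000/60 = 58.679333
  N → positive
  λ: 59′ + 33″ = 59.55000′; 32 + 59.55000/60 = 32.992500
  hemisphere W, so the sign is −
Point 5:
  Lat: split at 2 digits → 26° and 59.414′; 26 + 59.414/60 = 26.990233
  hemisphere S, so the sign is −
  Longitude: degrees = first 3 digits = 179, minutes = 1.77916; 179 + 1.77916/60 = 179.029653
  E ⇒ keep positive

1. 28.79734, -87.61432
2. 15.34217, -142.19950
3. -88.68676, -92.76728
4. 58.67933, -32.99250
5. -26.99023, 179.02965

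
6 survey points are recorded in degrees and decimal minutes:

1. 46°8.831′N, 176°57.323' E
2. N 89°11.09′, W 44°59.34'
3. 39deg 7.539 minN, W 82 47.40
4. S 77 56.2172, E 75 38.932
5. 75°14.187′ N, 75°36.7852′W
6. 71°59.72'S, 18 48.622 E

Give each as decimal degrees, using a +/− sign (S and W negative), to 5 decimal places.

Point 1:
  φ: 8.831′ = 0.147183°; total 46.147183
  N ⇒ keep positive
  Lon: 176 + 57.323/60 = 176.955383
  E → positive
Point 2:
  φ: 89 + 11.09/60 = 89.184833
  N → positive
  Longitude: 59.34′ = 0.989000°; total 44.989000
  W → negative
Point 3:
  Lat: 39 + 7.539/60 = 39.125650
  N ⇒ keep positive
  Lon: 82 + 47.4/60 = 82.790000
  hemisphere W, so the sign is −
Point 4:
  Latitude: 56.2172′ = 0.936953°; total 77.936953
  S → negative
  Lon: 38.932′ = 0.648867°; total 75.648867
  E → positive
Point 5:
  Lat: 14.187′ = 0.236450°; total 75.236450
  N → positive
  Lon: 36.7852′ = 0.613087°; total 75.613087
  W ⇒ negate
Point 6:
  Latitude: 59.72′ = 0.995333°; total 71.995333
  S → negative
  Longitude: 18 + 48.622/60 = 18.810367
  E → positive

1. 46.14718, 176.95538
2. 89.18483, -44.98900
3. 39.12565, -82.79000
4. -77.93695, 75.64887
5. 75.23645, -75.61309
6. -71.99533, 18.81037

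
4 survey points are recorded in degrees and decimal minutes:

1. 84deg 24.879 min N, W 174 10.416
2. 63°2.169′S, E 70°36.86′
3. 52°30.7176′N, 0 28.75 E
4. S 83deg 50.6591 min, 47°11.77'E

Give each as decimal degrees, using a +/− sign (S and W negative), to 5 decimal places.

1. 84.41465, -174.17360
2. -63.03615, 70.61433
3. 52.51196, 0.47917
4. -83.84432, 47.19617

Point 1:
  Latitude: 24.879′ = 0.414650°; total 84.414650
  N → positive
  Longitude: 174 + 10.416/60 = 174.173600
  W → negative
Point 2:
  Lat: 63 + 2.169/60 = 63.036150
  hemisphere S, so the sign is −
  Longitude: 36.86′ = 0.614333°; total 70.614333
  E ⇒ keep positive
Point 3:
  Lat: 52 + 30.7176/60 = 52.511960
  N → positive
  λ: 0 + 28.75/60 = 0.479167
  E → positive
Point 4:
  φ: 50.6591′ = 0.844318°; total 83.844318
  S → negative
  Lon: 47 + 11.77/60 = 47.196167
  E ⇒ keep positive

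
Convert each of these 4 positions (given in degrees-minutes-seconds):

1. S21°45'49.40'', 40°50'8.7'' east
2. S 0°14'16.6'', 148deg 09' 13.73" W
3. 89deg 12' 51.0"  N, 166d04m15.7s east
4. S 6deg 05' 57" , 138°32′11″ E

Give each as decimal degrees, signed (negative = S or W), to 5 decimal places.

1. -21.76372, 40.83575
2. -0.23794, -148.15381
3. 89.21417, 166.07103
4. -6.09917, 138.53639

Point 1:
  φ: 21° + 45/60 + 49.4/3600 = 21 + 0.750000 + 0.013722 = 21.763722
  S ⇒ negate
  λ: 50′ + 8.7″ = 50.14500′; 40 + 50.14500/60 = 40.835750
  E → positive
Point 2:
  Lat: 0 + 14/60 + 16.6/3600 = 0.237944
  S → negative
  Lon: 148 + 9/60 + 13.73/3600 = 148.153814
  hemisphere W, so the sign is −
Point 3:
  Latitude: 12′ + 51″ = 12.85000′; 89 + 12.85000/60 = 89.214167
  N → positive
  Longitude: 166° + 4/60 + 15.7/3600 = 166 + 0.066667 + 0.004361 = 166.071028
  E ⇒ keep positive
Point 4:
  Lat: 6° + 5/60 + 57/3600 = 6 + 0.083333 + 0.015833 = 6.099167
  S ⇒ negate
  Lon: 138 + 32/60 + 11/3600 = 138.536389
  E ⇒ keep positive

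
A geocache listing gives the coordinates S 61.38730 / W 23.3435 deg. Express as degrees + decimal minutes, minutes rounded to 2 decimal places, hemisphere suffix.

61° 23.24′ S, 23° 20.61′ W

φ: fractional part 0.387300 → 23.2380 minutes
Lon: 23° + 0.343500 × 60 = 23° 20.6100′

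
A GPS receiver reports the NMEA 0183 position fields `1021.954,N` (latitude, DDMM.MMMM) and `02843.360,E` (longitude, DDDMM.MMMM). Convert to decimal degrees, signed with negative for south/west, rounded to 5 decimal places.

φ: split at 2 digits → 10° and 21.954′; 10 + 21.954/60 = 10.365900
N ⇒ keep positive
Lon: degrees = first 3 digits = 28, minutes = 43.36; 28 + 43.36/60 = 28.722667
E → positive

10.36590, 28.72267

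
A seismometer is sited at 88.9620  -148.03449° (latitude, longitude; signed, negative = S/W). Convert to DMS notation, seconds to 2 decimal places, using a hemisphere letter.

88°57′43.20″ N, 148°02′4.16″ W

Lat: 0.962000 × 60 = 57.72000′ → 57′, remainder × 60 = 43.2000″
Longitude is negative → W; |value| = 148.034490
Lon: 0.034490 × 60 = 2.06940′ → 2′, remainder × 60 = 4.1640″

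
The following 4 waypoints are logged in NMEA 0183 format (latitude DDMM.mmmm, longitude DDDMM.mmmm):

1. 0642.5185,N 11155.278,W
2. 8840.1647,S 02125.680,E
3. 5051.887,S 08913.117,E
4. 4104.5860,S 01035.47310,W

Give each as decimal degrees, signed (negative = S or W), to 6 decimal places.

1. 6.708642, -111.921300
2. -88.669412, 21.428000
3. -50.864783, 89.218617
4. -41.076433, -10.591218

Point 1:
  Latitude: degrees = first 2 digits = 6, minutes = 42.5185; 6 + 42.5185/60 = 6.7086417
  N → positive
  Lon: split at 3 digits → 111° and 55.278′; 111 + 55.278/60 = 111.9213000
  W → negative
Point 2:
  Lat: degrees = first 2 digits = 88, minutes = 40.1647; 88 + 40.1647/60 = 88.6694117
  hemisphere S, so the sign is −
  λ: split at 3 digits → 021° and 25.68′; 21 + 25.68/60 = 21.4280000
  E → positive
Point 3:
  Latitude: degrees = first 2 digits = 50, minutes = 51.887; 50 + 51.887/60 = 50.8647833
  S ⇒ negate
  Lon: degrees = first 3 digits = 89, minutes = 13.117; 89 + 13.117/60 = 89.2186167
  E → positive
Point 4:
  Latitude: degrees = first 2 digits = 41, minutes = 4.586; 41 + 4.586/60 = 41.0764333
  hemisphere S, so the sign is −
  Lon: degrees = first 3 digits = 10, minutes = 35.4731; 10 + 35.4731/60 = 10.5912183
  hemisphere W, so the sign is −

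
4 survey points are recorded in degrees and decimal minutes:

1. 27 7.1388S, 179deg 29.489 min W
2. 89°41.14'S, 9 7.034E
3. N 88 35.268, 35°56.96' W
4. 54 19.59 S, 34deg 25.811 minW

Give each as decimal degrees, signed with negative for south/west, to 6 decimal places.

1. -27.118980, -179.491483
2. -89.685667, 9.117233
3. 88.587800, -35.949333
4. -54.326500, -34.430183

Point 1:
  Lat: 7.1388′ = 0.118980°; total 27.1189800
  S ⇒ negate
  λ: 179 + 29.489/60 = 179.4914833
  W → negative
Point 2:
  Latitude: 41.14′ = 0.685667°; total 89.6856667
  S ⇒ negate
  Lon: 7.034′ = 0.117233°; total 9.1172333
  E → positive
Point 3:
  Lat: 35.268′ = 0.587800°; total 88.5878000
  N → positive
  Lon: 56.96′ = 0.949333°; total 35.9493333
  hemisphere W, so the sign is −
Point 4:
  Latitude: 54 + 19.59/60 = 54.3265000
  hemisphere S, so the sign is −
  Lon: 34 + 25.811/60 = 34.4301833
  hemisphere W, so the sign is −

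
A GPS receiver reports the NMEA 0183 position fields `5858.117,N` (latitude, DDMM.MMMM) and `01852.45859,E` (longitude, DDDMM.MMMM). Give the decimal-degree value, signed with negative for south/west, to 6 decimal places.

Lat: split at 2 digits → 58° and 58.117′; 58 + 58.117/60 = 58.9686167
N ⇒ keep positive
λ: degrees = first 3 digits = 18, minutes = 52.45859; 18 + 52.45859/60 = 18.8743098
E → positive

58.968617, 18.874310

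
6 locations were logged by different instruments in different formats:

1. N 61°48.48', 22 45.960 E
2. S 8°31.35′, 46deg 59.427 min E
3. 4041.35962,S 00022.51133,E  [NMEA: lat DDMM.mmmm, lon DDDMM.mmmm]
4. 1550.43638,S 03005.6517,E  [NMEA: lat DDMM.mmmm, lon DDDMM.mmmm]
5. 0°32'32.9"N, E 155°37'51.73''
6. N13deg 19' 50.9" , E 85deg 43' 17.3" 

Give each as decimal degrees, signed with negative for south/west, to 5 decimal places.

1. 61.80800, 22.76600
2. -8.52250, 46.99045
3. -40.68933, 0.37519
4. -15.84061, 30.09420
5. 0.54247, 155.63104
6. 13.33081, 85.72147

Point 1:
  Latitude: 48.48′ = 0.808000°; total 61.808000
  N → positive
  Longitude: 45.96′ = 0.766000°; total 22.766000
  E ⇒ keep positive
Point 2:
  φ: 8 + 31.35/60 = 8.522500
  hemisphere S, so the sign is −
  Longitude: 59.427′ = 0.990450°; total 46.990450
  E ⇒ keep positive
Point 3:
  Lat: split at 2 digits → 40° and 41.35962′; 40 + 41.35962/60 = 40.689327
  S ⇒ negate
  Longitude: split at 3 digits → 000° and 22.51133′; 0 + 22.51133/60 = 0.375189
  E ⇒ keep positive
Point 4:
  φ: degrees = first 2 digits = 15, minutes = 50.43638; 15 + 50.43638/60 = 15.840606
  S → negative
  λ: split at 3 digits → 030° and 5.6517′; 30 + 5.6517/60 = 30.094195
  E → positive
Point 5:
  Latitude: 32′ + 32.9″ = 32.54833′; 0 + 32.54833/60 = 0.542472
  N → positive
  Longitude: 155° + 37/60 + 51.73/3600 = 155 + 0.616667 + 0.014369 = 155.631036
  E ⇒ keep positive
Point 6:
  φ: 13 + 19/60 + 50.9/3600 = 13.330806
  N → positive
  Lon: 85 + 43/60 + 17.3/3600 = 85.721472
  E → positive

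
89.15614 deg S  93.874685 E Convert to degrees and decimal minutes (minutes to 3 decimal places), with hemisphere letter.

89° 9.368′ S, 93° 52.481′ E

Lat: minutes = (89.156140 − 89) × 60 = 9.36840
Longitude: fractional part 0.874685 → 52.48110 minutes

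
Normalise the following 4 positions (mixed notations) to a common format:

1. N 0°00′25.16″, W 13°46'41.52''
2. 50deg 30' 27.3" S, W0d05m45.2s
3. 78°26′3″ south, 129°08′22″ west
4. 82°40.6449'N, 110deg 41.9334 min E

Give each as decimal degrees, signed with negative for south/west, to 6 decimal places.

1. 0.006989, -13.778200
2. -50.507583, -0.095889
3. -78.434167, -129.139444
4. 82.677415, 110.698890

Point 1:
  Latitude: 0′ + 25.16″ = 0.41933′; 0 + 0.41933/60 = 0.0069889
  N ⇒ keep positive
  λ: 13° + 46/60 + 41.52/3600 = 13 + 0.766667 + 0.011533 = 13.7782000
  W ⇒ negate
Point 2:
  Latitude: 50° + 30/60 + 27.3/3600 = 50 + 0.500000 + 0.007583 = 50.5075833
  hemisphere S, so the sign is −
  Lon: 0 + 5/60 + 45.2/3600 = 0.0958889
  W → negative
Point 3:
  Latitude: 26′ + 3″ = 26.05000′; 78 + 26.05000/60 = 78.4341667
  S ⇒ negate
  λ: 129 + 8/60 + 22/3600 = 129.1394444
  hemisphere W, so the sign is −
Point 4:
  φ: 82 + 40.6449/60 = 82.6774150
  N ⇒ keep positive
  Lon: 41.9334′ = 0.698890°; total 110.6988900
  E ⇒ keep positive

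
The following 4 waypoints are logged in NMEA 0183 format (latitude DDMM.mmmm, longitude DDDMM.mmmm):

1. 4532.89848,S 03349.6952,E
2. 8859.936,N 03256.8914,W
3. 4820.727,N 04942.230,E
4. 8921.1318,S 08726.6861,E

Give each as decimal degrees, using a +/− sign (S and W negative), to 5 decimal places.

Point 1:
  Lat: split at 2 digits → 45° and 32.89848′; 45 + 32.89848/60 = 45.548308
  hemisphere S, so the sign is −
  Longitude: degrees = first 3 digits = 33, minutes = 49.6952; 33 + 49.6952/60 = 33.828253
  E → positive
Point 2:
  φ: split at 2 digits → 88° and 59.936′; 88 + 59.936/60 = 88.998933
  N ⇒ keep positive
  λ: degrees = first 3 digits = 32, minutes = 56.8914; 32 + 56.8914/60 = 32.948190
  hemisphere W, so the sign is −
Point 3:
  Lat: split at 2 digits → 48° and 20.727′; 48 + 20.727/60 = 48.345450
  N → positive
  λ: degrees = first 3 digits = 49, minutes = 42.23; 49 + 42.23/60 = 49.703833
  E → positive
Point 4:
  Lat: degrees = first 2 digits = 89, minutes = 21.1318; 89 + 21.1318/60 = 89.352197
  S → negative
  Lon: split at 3 digits → 087° and 26.6861′; 87 + 26.6861/60 = 87.444768
  E → positive

1. -45.54831, 33.82825
2. 88.99893, -32.94819
3. 48.34545, 49.70383
4. -89.35220, 87.44477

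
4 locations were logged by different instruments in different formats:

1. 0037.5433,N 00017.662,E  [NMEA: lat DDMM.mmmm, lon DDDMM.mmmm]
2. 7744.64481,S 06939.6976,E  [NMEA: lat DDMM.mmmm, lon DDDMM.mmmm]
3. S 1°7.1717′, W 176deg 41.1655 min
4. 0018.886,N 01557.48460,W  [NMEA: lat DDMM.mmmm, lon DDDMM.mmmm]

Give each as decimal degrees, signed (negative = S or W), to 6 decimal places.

Point 1:
  Lat: degrees = first 2 digits = 0, minutes = 37.5433; 0 + 37.5433/60 = 0.6257217
  N ⇒ keep positive
  λ: degrees = first 3 digits = 0, minutes = 17.662; 0 + 17.662/60 = 0.2943667
  E → positive
Point 2:
  Lat: degrees = first 2 digits = 77, minutes = 44.64481; 77 + 44.64481/60 = 77.7440802
  S ⇒ negate
  λ: split at 3 digits → 069° and 39.6976′; 69 + 39.6976/60 = 69.6616267
  E → positive
Point 3:
  φ: 7.1717′ = 0.119528°; total 1.1195283
  S ⇒ negate
  Longitude: 176 + 41.1655/60 = 176.6860917
  W ⇒ negate
Point 4:
  Latitude: degrees = first 2 digits = 0, minutes = 18.886; 0 + 18.886/60 = 0.3147667
  N → positive
  Lon: split at 3 digits → 015° and 57.4846′; 15 + 57.4846/60 = 15.9580767
  W ⇒ negate

1. 0.625722, 0.294367
2. -77.744080, 69.661627
3. -1.119528, -176.686092
4. 0.314767, -15.958077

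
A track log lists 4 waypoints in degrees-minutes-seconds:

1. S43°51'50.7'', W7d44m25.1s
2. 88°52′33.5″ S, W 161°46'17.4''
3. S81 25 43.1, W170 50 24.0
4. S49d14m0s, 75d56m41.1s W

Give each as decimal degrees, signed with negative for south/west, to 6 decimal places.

Point 1:
  Lat: 43 + 51/60 + 50.7/3600 = 43.8640833
  S → negative
  Longitude: 7 + 44/60 + 25.1/3600 = 7.7403056
  hemisphere W, so the sign is −
Point 2:
  Latitude: 52′ + 33.5″ = 52.55833′; 88 + 52.55833/60 = 88.8759722
  hemisphere S, so the sign is −
  Lon: 161° + 46/60 + 17.4/3600 = 161 + 0.766667 + 0.004833 = 161.7715000
  W → negative
Point 3:
  Latitude: 81° + 25/60 + 43.1/3600 = 81 + 0.416667 + 0.011972 = 81.4286389
  hemisphere S, so the sign is −
  Longitude: 170 + 50/60 + 24/3600 = 170.8400000
  W ⇒ negate
Point 4:
  Lat: 14′ + 0″ = 14.00000′; 49 + 14.00000/60 = 49.2333333
  S ⇒ negate
  Lon: 75° + 56/60 + 41.1/3600 = 75 + 0.933333 + 0.011417 = 75.9447500
  hemisphere W, so the sign is −

1. -43.864083, -7.740306
2. -88.875972, -161.771500
3. -81.428639, -170.840000
4. -49.233333, -75.944750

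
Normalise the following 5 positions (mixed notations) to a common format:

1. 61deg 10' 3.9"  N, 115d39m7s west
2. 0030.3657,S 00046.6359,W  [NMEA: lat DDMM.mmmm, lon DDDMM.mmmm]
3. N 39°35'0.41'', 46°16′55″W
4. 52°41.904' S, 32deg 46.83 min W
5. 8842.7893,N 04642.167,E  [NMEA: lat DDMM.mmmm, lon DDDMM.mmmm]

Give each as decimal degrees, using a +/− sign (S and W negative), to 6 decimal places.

Point 1:
  Lat: 61° + 10/60 + 3.9/3600 = 61 + 0.166667 + 0.001083 = 61.1677500
  N → positive
  λ: 115 + 39/60 + 7/3600 = 115.6519444
  W ⇒ negate
Point 2:
  φ: split at 2 digits → 00° and 30.3657′; 0 + 30.3657/60 = 0.5060950
  S → negative
  Lon: split at 3 digits → 000° and 46.6359′; 0 + 46.6359/60 = 0.7772650
  hemisphere W, so the sign is −
Point 3:
  Lat: 39 + 35/60 + 0.41/3600 = 39.5834472
  N ⇒ keep positive
  Longitude: 46° + 16/60 + 55/3600 = 46 + 0.266667 + 0.015278 = 46.2819444
  W → negative
Point 4:
  Lat: 41.904′ = 0.698400°; total 52.6984000
  S → negative
  Lon: 32 + 46.83/60 = 32.7805000
  hemisphere W, so the sign is −
Point 5:
  φ: split at 2 digits → 88° and 42.7893′; 88 + 42.7893/60 = 88.7131550
  N → positive
  Longitude: split at 3 digits → 046° and 42.167′; 46 + 42.167/60 = 46.7027833
  E → positive

1. 61.167750, -115.651944
2. -0.506095, -0.777265
3. 39.583447, -46.281944
4. -52.698400, -32.780500
5. 88.713155, 46.702783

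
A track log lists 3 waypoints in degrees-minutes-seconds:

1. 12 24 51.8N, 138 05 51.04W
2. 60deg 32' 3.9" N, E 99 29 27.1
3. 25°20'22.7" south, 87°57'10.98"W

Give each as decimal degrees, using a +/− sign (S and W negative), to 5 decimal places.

1. 12.41439, -138.09751
2. 60.53442, 99.49086
3. -25.33964, -87.95305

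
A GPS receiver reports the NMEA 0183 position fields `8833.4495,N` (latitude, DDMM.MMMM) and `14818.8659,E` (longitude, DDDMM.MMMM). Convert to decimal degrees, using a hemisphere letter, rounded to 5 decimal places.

Lat: degrees = first 2 digits = 88, minutes = 33.4495; 88 + 33.4495/60 = 88.557492
Lon: degrees = first 3 digits = 148, minutes = 18.8659; 148 + 18.8659/60 = 148.314432

88.55749° N, 148.31443° E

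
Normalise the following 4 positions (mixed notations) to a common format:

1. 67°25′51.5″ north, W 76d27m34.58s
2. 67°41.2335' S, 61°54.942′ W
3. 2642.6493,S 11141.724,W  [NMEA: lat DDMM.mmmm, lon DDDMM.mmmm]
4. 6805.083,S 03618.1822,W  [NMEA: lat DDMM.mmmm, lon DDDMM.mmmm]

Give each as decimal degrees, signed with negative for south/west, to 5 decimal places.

Point 1:
  Lat: 67° + 25/60 + 51.5/3600 = 67 + 0.416667 + 0.014306 = 67.430972
  N ⇒ keep positive
  λ: 27′ + 34.58″ = 27.57633′; 76 + 27.57633/60 = 76.459606
  hemisphere W, so the sign is −
Point 2:
  Latitude: 41.2335′ = 0.687225°; total 67.687225
  hemisphere S, so the sign is −
  λ: 61 + 54.942/60 = 61.915700
  hemisphere W, so the sign is −
Point 3:
  φ: split at 2 digits → 26° and 42.6493′; 26 + 42.6493/60 = 26.710822
  S ⇒ negate
  Longitude: degrees = first 3 digits = 111, minutes = 41.724; 111 + 41.724/60 = 111.695400
  W → negative
Point 4:
  Lat: degrees = first 2 digits = 68, minutes = 5.083; 68 + 5.083/60 = 68.084717
  S ⇒ negate
  Lon: split at 3 digits → 036° and 18.1822′; 36 + 18.1822/60 = 36.303037
  hemisphere W, so the sign is −

1. 67.43097, -76.45961
2. -67.68723, -61.91570
3. -26.71082, -111.69540
4. -68.08472, -36.30304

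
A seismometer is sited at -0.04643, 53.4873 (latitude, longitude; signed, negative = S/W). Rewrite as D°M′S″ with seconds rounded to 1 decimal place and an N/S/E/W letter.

Latitude is negative → S; |value| = 0.046430
φ: whole degrees 0; 2.78580′ → 2′ and 47.148″
λ: whole degrees 53; 29.23800′ → 29′ and 14.280″

0°02′47.1″ S, 53°29′14.3″ E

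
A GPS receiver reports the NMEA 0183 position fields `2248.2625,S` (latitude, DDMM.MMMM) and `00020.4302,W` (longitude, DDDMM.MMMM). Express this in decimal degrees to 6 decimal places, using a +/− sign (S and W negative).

-22.804375, -0.340503

Lat: split at 2 digits → 22° and 48.2625′; 22 + 48.2625/60 = 22.8043750
S → negative
λ: split at 3 digits → 000° and 20.4302′; 0 + 20.4302/60 = 0.3405033
W ⇒ negate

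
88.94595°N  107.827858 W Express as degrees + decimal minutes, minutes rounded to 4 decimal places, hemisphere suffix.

88° 56.7570′ N, 107° 49.6715′ W

Lat: 88° + 0.945950 × 60 = 88° 56.757000′
Lon: fractional part 0.827858 → 49.671480 minutes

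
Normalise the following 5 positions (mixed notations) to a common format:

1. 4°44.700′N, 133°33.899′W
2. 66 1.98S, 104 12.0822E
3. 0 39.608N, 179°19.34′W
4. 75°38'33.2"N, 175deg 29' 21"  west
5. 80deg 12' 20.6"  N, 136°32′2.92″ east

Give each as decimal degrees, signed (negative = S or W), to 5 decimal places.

1. 4.74500, -133.56498
2. -66.03300, 104.20137
3. 0.66013, -179.32233
4. 75.64256, -175.48917
5. 80.20572, 136.53414

Point 1:
  φ: 4 + 44.7/60 = 4.745000
  N ⇒ keep positive
  Lon: 33.899′ = 0.564983°; total 133.564983
  hemisphere W, so the sign is −
Point 2:
  φ: 66 + 1.98/60 = 66.033000
  hemisphere S, so the sign is −
  Longitude: 12.0822′ = 0.201370°; total 104.201370
  E ⇒ keep positive
Point 3:
  φ: 0 + 39.608/60 = 0.660133
  N ⇒ keep positive
  Longitude: 19.34′ = 0.322333°; total 179.322333
  hemisphere W, so the sign is −
Point 4:
  Lat: 75° + 38/60 + 33.2/3600 = 75 + 0.633333 + 0.009222 = 75.642556
  N → positive
  λ: 175 + 29/60 + 21/3600 = 175.489167
  hemisphere W, so the sign is −
Point 5:
  Lat: 80 + 12/60 + 20.6/3600 = 80.205722
  N ⇒ keep positive
  Lon: 136 + 32/60 + 2.92/3600 = 136.534144
  E ⇒ keep positive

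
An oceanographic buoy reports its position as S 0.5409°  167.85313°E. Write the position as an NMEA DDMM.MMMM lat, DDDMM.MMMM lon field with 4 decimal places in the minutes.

0032.4540,S / 16751.1878,E

φ: minutes = (0.540900 − 0) × 60 = 32.454000
Lon: 167° + 0.853130 × 60 = 167° 51.187800′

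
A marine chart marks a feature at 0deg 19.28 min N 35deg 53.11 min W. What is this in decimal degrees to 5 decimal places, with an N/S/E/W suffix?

φ: 0 + 19.28/60 = 0.321333
Longitude: 53.11′ = 0.885167°; total 35.885167

0.32133° N, 35.88517° W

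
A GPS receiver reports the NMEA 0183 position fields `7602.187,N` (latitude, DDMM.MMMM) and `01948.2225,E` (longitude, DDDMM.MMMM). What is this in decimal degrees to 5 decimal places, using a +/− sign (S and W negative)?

76.03645, 19.80371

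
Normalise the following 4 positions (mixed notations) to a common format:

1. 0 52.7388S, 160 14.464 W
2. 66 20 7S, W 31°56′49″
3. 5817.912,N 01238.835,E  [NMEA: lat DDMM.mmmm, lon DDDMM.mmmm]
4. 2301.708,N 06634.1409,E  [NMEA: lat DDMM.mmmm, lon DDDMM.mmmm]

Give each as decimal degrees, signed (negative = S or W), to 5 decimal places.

Point 1:
  Latitude: 0 + 52.7388/60 = 0.878980
  S → negative
  Lon: 160 + 14.464/60 = 160.241067
  W ⇒ negate
Point 2:
  φ: 66° + 20/60 + 7/3600 = 66 + 0.333333 + 0.001944 = 66.335278
  hemisphere S, so the sign is −
  Longitude: 31 + 56/60 + 49/3600 = 31.946944
  W ⇒ negate
Point 3:
  Latitude: degrees = first 2 digits = 58, minutes = 17.912; 58 + 17.912/60 = 58.298533
  N → positive
  Lon: degrees = first 3 digits = 12, minutes = 38.835; 12 + 38.835/60 = 12.647250
  E ⇒ keep positive
Point 4:
  φ: split at 2 digits → 23° and 1.708′; 23 + 1.708/60 = 23.028467
  N → positive
  Longitude: split at 3 digits → 066° and 34.1409′; 66 + 34.1409/60 = 66.569015
  E ⇒ keep positive

1. -0.87898, -160.24107
2. -66.33528, -31.94694
3. 58.29853, 12.64725
4. 23.02847, 66.56902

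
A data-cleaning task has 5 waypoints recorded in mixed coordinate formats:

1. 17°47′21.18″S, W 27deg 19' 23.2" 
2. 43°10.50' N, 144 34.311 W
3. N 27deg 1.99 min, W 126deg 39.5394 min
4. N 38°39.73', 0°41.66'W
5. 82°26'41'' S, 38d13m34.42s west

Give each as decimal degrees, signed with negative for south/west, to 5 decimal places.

Point 1:
  φ: 47′ + 21.18″ = 47.35300′; 17 + 47.35300/60 = 17.789217
  S → negative
  λ: 27 + 19/60 + 23.2/3600 = 27.323111
  W ⇒ negate
Point 2:
  Latitude: 10.5′ = 0.175000°; total 43.175000
  N → positive
  Longitude: 34.311′ = 0.571850°; total 144.571850
  W → negative
Point 3:
  Latitude: 1.99′ = 0.033167°; total 27.033167
  N ⇒ keep positive
  Longitude: 39.5394′ = 0.658990°; total 126.658990
  W ⇒ negate
Point 4:
  Latitude: 39.73′ = 0.662167°; total 38.662167
  N → positive
  Lon: 41.66′ = 0.694333°; total 0.694333
  W → negative
Point 5:
  Latitude: 82 + 26/60 + 41/3600 = 82.444722
  S → negative
  λ: 38 + 13/60 + 34.42/3600 = 38.226228
  hemisphere W, so the sign is −

1. -17.78922, -27.32311
2. 43.17500, -144.57185
3. 27.03317, -126.65899
4. 38.66217, -0.69433
5. -82.44472, -38.22623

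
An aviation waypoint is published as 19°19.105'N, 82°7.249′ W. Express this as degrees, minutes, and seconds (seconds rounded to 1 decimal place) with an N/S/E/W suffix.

19°19′6.3″ N, 82°07′14.9″ W

Lat: fractional minutes 0.10500 × 60 = 6.300″
Lon: fractional minutes 0.24900 × 60 = 14.940″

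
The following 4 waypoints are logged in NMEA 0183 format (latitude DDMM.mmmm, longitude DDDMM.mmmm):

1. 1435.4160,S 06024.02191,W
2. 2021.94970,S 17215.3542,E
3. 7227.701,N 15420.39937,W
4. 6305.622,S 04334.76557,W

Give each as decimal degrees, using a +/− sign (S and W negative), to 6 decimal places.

Point 1:
  Lat: split at 2 digits → 14° and 35.416′; 14 + 35.416/60 = 14.5902667
  hemisphere S, so the sign is −
  Lon: split at 3 digits → 060° and 24.02191′; 60 + 24.02191/60 = 60.4003652
  hemisphere W, so the sign is −
Point 2:
  Lat: split at 2 digits → 20° and 21.9497′; 20 + 21.9497/60 = 20.3658283
  S ⇒ negate
  Lon: degrees = first 3 digits = 172, minutes = 15.3542; 172 + 15.3542/60 = 172.2559033
  E ⇒ keep positive
Point 3:
  φ: split at 2 digits → 72° and 27.701′; 72 + 27.701/60 = 72.4616833
  N → positive
  Lon: split at 3 digits → 154° and 20.39937′; 154 + 20.39937/60 = 154.3399895
  hemisphere W, so the sign is −
Point 4:
  Lat: split at 2 digits → 63° and 5.622′; 63 + 5.622/60 = 63.0937000
  S ⇒ negate
  Longitude: split at 3 digits → 043° and 34.76557′; 43 + 34.76557/60 = 43.5794262
  W ⇒ negate

1. -14.590267, -60.400365
2. -20.365828, 172.255903
3. 72.461683, -154.339990
4. -63.093700, -43.579426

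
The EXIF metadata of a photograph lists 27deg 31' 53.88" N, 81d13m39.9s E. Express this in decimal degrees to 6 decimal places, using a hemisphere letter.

27.531633° N, 81.227750° E

Latitude: 27 + 31/60 + 53.88/3600 = 27.5316333
Lon: 81° + 13/60 + 39.9/3600 = 81 + 0.216667 + 0.011083 = 81.2277500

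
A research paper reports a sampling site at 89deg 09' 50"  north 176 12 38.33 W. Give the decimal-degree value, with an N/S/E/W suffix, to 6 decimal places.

Lat: 9′ + 50″ = 9.83333′; 89 + 9.83333/60 = 89.1638889
Longitude: 176 + 12/60 + 38.33/3600 = 176.2106472

89.163889° N, 176.210647° W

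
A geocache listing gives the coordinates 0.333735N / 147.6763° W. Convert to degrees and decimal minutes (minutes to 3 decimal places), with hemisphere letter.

0° 20.024′ N, 147° 40.578′ W

φ: minutes = (0.333735 − 0) × 60 = 20.02410
Lon: minutes = (147.676300 − 147) × 60 = 40.57800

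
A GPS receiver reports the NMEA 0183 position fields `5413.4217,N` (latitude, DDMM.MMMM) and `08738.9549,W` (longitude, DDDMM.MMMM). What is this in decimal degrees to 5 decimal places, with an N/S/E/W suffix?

Lat: degrees = first 2 digits = 54, minutes = 13.4217; 54 + 13.4217/60 = 54.223695
Longitude: degrees = first 3 digits = 87, minutes = 38.9549; 87 + 38.9549/60 = 87.649248

54.22370° N, 87.64925° W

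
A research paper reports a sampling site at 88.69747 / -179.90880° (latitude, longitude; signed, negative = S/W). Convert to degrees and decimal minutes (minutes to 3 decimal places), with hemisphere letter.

Latitude: 88° + 0.697470 × 60 = 88° 41.84820′
Longitude is negative → W; |value| = 179.908800
Longitude: minutes = (179.908800 − 179) × 60 = 54.52800

88° 41.848′ N, 179° 54.528′ W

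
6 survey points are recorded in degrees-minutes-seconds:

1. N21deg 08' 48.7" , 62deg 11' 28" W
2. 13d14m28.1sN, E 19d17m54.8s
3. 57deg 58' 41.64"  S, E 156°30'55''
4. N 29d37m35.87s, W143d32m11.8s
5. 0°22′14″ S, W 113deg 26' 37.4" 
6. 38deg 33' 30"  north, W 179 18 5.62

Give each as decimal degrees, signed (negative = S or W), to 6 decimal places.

Point 1:
  φ: 21° + 8/60 + 48.7/3600 = 21 + 0.133333 + 0.013528 = 21.1468611
  N ⇒ keep positive
  λ: 62° + 11/60 + 28/3600 = 62 + 0.183333 + 0.007778 = 62.1911111
  W ⇒ negate
Point 2:
  φ: 13° + 14/60 + 28.1/3600 = 13 + 0.233333 + 0.007806 = 13.2411389
  N ⇒ keep positive
  Longitude: 17′ + 54.8″ = 17.91333′; 19 + 17.91333/60 = 19.2985556
  E ⇒ keep positive
Point 3:
  Latitude: 57° + 58/60 + 41.64/3600 = 57 + 0.966667 + 0.011567 = 57.9782333
  S ⇒ negate
  Lon: 156° + 30/60 + 55/3600 = 156 + 0.500000 + 0.015278 = 156.5152778
  E ⇒ keep positive
Point 4:
  Latitude: 37′ + 35.87″ = 37.59783′; 29 + 37.59783/60 = 29.6266306
  N ⇒ keep positive
  Longitude: 32′ + 11.8″ = 32.19667′; 143 + 32.19667/60 = 143.5366111
  W ⇒ negate
Point 5:
  Lat: 22′ + 14″ = 22.23333′; 0 + 22.23333/60 = 0.3705556
  S → negative
  Longitude: 113 + 26/60 + 37.4/3600 = 113.4437222
  W ⇒ negate
Point 6:
  φ: 38 + 33/60 + 30/3600 = 38.5583333
  N ⇒ keep positive
  Longitude: 18′ + 5.62″ = 18.09367′; 179 + 18.09367/60 = 179.3015611
  W ⇒ negate

1. 21.146861, -62.191111
2. 13.241139, 19.298556
3. -57.978233, 156.515278
4. 29.626631, -143.536611
5. -0.370556, -113.443722
6. 38.558333, -179.301561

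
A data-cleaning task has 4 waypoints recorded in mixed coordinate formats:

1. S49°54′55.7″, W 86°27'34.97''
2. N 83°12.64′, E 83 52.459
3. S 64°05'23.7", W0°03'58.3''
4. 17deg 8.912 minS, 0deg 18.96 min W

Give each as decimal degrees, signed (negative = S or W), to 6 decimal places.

Point 1:
  φ: 54′ + 55.7″ = 54.92833′; 49 + 54.92833/60 = 49.9154722
  S ⇒ negate
  Lon: 86° + 27/60 + 34.97/3600 = 86 + 0.450000 + 0.009714 = 86.4597139
  W → negative
Point 2:
  Lat: 83 + 12.64/60 = 83.2106667
  N ⇒ keep positive
  Lon: 83 + 52.459/60 = 83.8743167
  E ⇒ keep positive
Point 3:
  Latitude: 5′ + 23.7″ = 5.39500′; 64 + 5.39500/60 = 64.0899167
  S → negative
  λ: 3′ + 58.3″ = 3.97167′; 0 + 3.97167/60 = 0.0661944
  W → negative
Point 4:
  Lat: 17 + 8.912/60 = 17.1485333
  S → negative
  Lon: 0 + 18.96/60 = 0.3160000
  W ⇒ negate

1. -49.915472, -86.459714
2. 83.210667, 83.874317
3. -64.089917, -0.066194
4. -17.148533, -0.316000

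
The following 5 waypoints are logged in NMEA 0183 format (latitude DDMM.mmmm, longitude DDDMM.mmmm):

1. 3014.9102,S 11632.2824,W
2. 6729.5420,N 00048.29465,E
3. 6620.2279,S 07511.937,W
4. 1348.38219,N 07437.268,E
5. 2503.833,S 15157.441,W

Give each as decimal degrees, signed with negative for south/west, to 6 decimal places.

Point 1:
  φ: degrees = first 2 digits = 30, minutes = 14.9102; 30 + 14.9102/60 = 30.2485033
  hemisphere S, so the sign is −
  λ: degrees = first 3 digits = 116, minutes = 32.2824; 116 + 32.2824/60 = 116.5380400
  W ⇒ negate
Point 2:
  φ: split at 2 digits → 67° and 29.542′; 67 + 29.542/60 = 67.4923667
  N ⇒ keep positive
  λ: degrees = first 3 digits = 0, minutes = 48.29465; 0 + 48.29465/60 = 0.8049108
  E → positive
Point 3:
  Lat: split at 2 digits → 66° and 20.2279′; 66 + 20.2279/60 = 66.3371317
  hemisphere S, so the sign is −
  λ: split at 3 digits → 075° and 11.937′; 75 + 11.937/60 = 75.1989500
  hemisphere W, so the sign is −
Point 4:
  Latitude: degrees = first 2 digits = 13, minutes = 48.38219; 13 + 48.38219/60 = 13.8063698
  N → positive
  λ: split at 3 digits → 074° and 37.268′; 74 + 37.268/60 = 74.6211333
  E → positive
Point 5:
  Lat: split at 2 digits → 25° and 3.833′; 25 + 3.833/60 = 25.0638833
  S ⇒ negate
  λ: degrees = first 3 digits = 151, minutes = 57.441; 151 + 57.441/60 = 151.9573500
  W → negative

1. -30.248503, -116.538040
2. 67.492367, 0.804911
3. -66.337132, -75.198950
4. 13.806370, 74.621133
5. -25.063883, -151.957350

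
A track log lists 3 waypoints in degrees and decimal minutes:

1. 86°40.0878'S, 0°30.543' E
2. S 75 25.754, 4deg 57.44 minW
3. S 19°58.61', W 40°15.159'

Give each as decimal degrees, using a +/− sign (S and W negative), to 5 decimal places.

Point 1:
  Latitude: 40.0878′ = 0.668130°; total 86.668130
  S ⇒ negate
  λ: 0 + 30.543/60 = 0.509050
  E ⇒ keep positive
Point 2:
  Latitude: 75 + 25.754/60 = 75.429233
  hemisphere S, so the sign is −
  λ: 4 + 57.44/60 = 4.957333
  hemisphere W, so the sign is −
Point 3:
  Latitude: 58.61′ = 0.976833°; total 19.976833
  S → negative
  Longitude: 15.159′ = 0.252650°; total 40.252650
  W → negative

1. -86.66813, 0.50905
2. -75.42923, -4.95733
3. -19.97683, -40.25265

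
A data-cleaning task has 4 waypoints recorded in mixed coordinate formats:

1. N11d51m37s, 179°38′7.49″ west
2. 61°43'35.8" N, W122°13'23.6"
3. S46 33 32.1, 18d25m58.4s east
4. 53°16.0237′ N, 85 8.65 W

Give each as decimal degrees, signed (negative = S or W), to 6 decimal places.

1. 11.860278, -179.635414
2. 61.726611, -122.223222
3. -46.558917, 18.432889
4. 53.267062, -85.144167

Point 1:
  φ: 11° + 51/60 + 37/3600 = 11 + 0.850000 + 0.010278 = 11.8602778
  N → positive
  λ: 179 + 38/60 + 7.49/3600 = 179.6354139
  W → negative
Point 2:
  φ: 61 + 43/60 + 35.8/3600 = 61.7266111
  N → positive
  Lon: 13′ + 23.6″ = 13.39333′; 122 + 13.39333/60 = 122.2232222
  W → negative
Point 3:
  Latitude: 33′ + 32.1″ = 33.53500′; 46 + 33.53500/60 = 46.5589167
  hemisphere S, so the sign is −
  λ: 18° + 25/60 + 58.4/3600 = 18 + 0.416667 + 0.016222 = 18.4328889
  E ⇒ keep positive
Point 4:
  Latitude: 53 + 16.0237/60 = 53.2670617
  N ⇒ keep positive
  Lon: 8.65′ = 0.144167°; total 85.1441667
  hemisphere W, so the sign is −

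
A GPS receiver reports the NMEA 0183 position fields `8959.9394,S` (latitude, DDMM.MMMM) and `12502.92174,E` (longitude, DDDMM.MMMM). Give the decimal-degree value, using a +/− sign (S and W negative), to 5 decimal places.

-89.99899, 125.04870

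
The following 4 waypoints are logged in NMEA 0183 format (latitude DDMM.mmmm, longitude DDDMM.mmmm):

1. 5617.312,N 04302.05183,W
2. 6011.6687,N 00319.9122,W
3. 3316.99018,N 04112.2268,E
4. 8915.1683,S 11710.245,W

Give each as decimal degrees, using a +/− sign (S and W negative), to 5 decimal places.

1. 56.28853, -43.03420
2. 60.19448, -3.33187
3. 33.28317, 41.20378
4. -89.25281, -117.17075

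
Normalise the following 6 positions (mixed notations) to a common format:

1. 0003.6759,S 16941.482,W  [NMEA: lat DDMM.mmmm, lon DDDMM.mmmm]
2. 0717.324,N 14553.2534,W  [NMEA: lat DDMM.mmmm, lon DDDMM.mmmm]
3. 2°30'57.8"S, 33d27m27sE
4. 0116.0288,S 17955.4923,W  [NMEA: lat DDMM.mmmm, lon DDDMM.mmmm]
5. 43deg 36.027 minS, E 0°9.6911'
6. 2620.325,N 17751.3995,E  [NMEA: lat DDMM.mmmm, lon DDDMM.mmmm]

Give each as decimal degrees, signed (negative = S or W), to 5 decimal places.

Point 1:
  Lat: degrees = first 2 digits = 0, minutes = 3.6759; 0 + 3.6759/60 = 0.061265
  S ⇒ negate
  Lon: split at 3 digits → 169° and 41.482′; 169 + 41.482/60 = 169.691367
  W → negative
Point 2:
  Latitude: split at 2 digits → 07° and 17.324′; 7 + 17.324/60 = 7.288733
  N ⇒ keep positive
  Longitude: degrees = first 3 digits = 145, minutes = 53.2534; 145 + 53.2534/60 = 145.887557
  hemisphere W, so the sign is −
Point 3:
  Lat: 2° + 30/60 + 57.8/3600 = 2 + 0.500000 + 0.016056 = 2.516056
  hemisphere S, so the sign is −
  λ: 33° + 27/60 + 27/3600 = 33 + 0.450000 + 0.007500 = 33.457500
  E ⇒ keep positive
Point 4:
  φ: split at 2 digits → 01° and 16.0288′; 1 + 16.0288/60 = 1.267147
  hemisphere S, so the sign is −
  λ: split at 3 digits → 179° and 55.4923′; 179 + 55.4923/60 = 179.924872
  W ⇒ negate
Point 5:
  φ: 36.027′ = 0.600450°; total 43.600450
  S → negative
  λ: 9.6911′ = 0.161518°; total 0.161518
  E ⇒ keep positive
Point 6:
  φ: split at 2 digits → 26° and 20.325′; 26 + 20.325/60 = 26.338750
  N ⇒ keep positive
  Lon: degrees = first 3 digits = 177, minutes = 51.3995; 177 + 51.3995/60 = 177.856658
  E ⇒ keep positive

1. -0.06127, -169.69137
2. 7.28873, -145.88756
3. -2.51606, 33.45750
4. -1.26715, -179.92487
5. -43.60045, 0.16152
6. 26.33875, 177.85666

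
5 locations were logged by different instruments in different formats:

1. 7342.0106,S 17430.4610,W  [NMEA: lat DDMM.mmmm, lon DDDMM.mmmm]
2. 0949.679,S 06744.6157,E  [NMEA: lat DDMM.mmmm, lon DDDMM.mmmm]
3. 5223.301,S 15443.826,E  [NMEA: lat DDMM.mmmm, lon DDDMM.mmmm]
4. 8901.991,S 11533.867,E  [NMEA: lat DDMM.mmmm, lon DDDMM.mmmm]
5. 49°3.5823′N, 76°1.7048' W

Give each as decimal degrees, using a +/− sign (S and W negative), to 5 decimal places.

Point 1:
  Latitude: split at 2 digits → 73° and 42.0106′; 73 + 42.0106/60 = 73.700177
  hemisphere S, so the sign is −
  Lon: split at 3 digits → 174° and 30.461′; 174 + 30.461/60 = 174.507683
  W ⇒ negate
Point 2:
  Latitude: degrees = first 2 digits = 9, minutes = 49.679; 9 + 49.679/60 = 9.827983
  hemisphere S, so the sign is −
  λ: degrees = first 3 digits = 67, minutes = 44.6157; 67 + 44.6157/60 = 67.743595
  E → positive
Point 3:
  Lat: degrees = first 2 digits = 52, minutes = 23.301; 52 + 23.301/60 = 52.388350
  hemisphere S, so the sign is −
  Lon: split at 3 digits → 154° and 43.826′; 154 + 43.826/60 = 154.730433
  E ⇒ keep positive
Point 4:
  Lat: degrees = first 2 digits = 89, minutes = 1.991; 89 + 1.991/60 = 89.033183
  S → negative
  Lon: split at 3 digits → 115° and 33.867′; 115 + 33.867/60 = 115.564450
  E ⇒ keep positive
Point 5:
  Latitude: 49 + 3.5823/60 = 49.059705
  N → positive
  Lon: 1.7048′ = 0.028413°; total 76.028413
  hemisphere W, so the sign is −

1. -73.70018, -174.50768
2. -9.82798, 67.74360
3. -52.38835, 154.73043
4. -89.03318, 115.56445
5. 49.05971, -76.02841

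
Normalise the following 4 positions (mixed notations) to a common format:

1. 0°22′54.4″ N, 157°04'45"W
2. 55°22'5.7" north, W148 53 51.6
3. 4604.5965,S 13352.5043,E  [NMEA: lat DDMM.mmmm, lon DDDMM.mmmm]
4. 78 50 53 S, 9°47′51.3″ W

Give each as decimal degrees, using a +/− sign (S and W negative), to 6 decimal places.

Point 1:
  Lat: 0° + 22/60 + 54.4/3600 = 0 + 0.366667 + 0.015111 = 0.3817778
  N → positive
  Longitude: 157 + 4/60 + 45/3600 = 157.0791667
  W → negative
Point 2:
  Lat: 22′ + 5.7″ = 22.09500′; 55 + 22.09500/60 = 55.3682500
  N → positive
  λ: 148 + 53/60 + 51.6/3600 = 148.8976667
  W ⇒ negate
Point 3:
  Lat: degrees = first 2 digits = 46, minutes = 4.5965; 46 + 4.5965/60 = 46.0766083
  S ⇒ negate
  Longitude: degrees = first 3 digits = 133, minutes = 52.5043; 133 + 52.5043/60 = 133.8750717
  E ⇒ keep positive
Point 4:
  Lat: 78 + 50/60 + 53/3600 = 78.8480556
  hemisphere S, so the sign is −
  Longitude: 9 + 47/60 + 51.3/3600 = 9.7975833
  W ⇒ negate

1. 0.381778, -157.079167
2. 55.368250, -148.897667
3. -46.076608, 133.875072
4. -78.848056, -9.797583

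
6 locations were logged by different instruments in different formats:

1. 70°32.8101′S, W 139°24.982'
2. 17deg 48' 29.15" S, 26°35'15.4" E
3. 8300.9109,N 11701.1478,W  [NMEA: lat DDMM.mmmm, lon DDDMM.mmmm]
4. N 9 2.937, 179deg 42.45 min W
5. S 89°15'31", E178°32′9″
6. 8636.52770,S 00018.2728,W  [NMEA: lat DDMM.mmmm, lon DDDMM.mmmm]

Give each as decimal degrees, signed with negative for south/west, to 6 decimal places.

1. -70.546835, -139.416367
2. -17.808097, 26.587611
3. 83.015182, -117.019130
4. 9.048950, -179.707500
5. -89.258611, 178.535833
6. -86.608795, -0.304547

Point 1:
  Latitude: 70 + 32.8101/60 = 70.5468350
  S → negative
  Longitude: 139 + 24.982/60 = 139.4163667
  W → negative
Point 2:
  Lat: 17° + 48/60 + 29.15/3600 = 17 + 0.800000 + 0.008097 = 17.8080972
  S → negative
  Longitude: 35′ + 15.4″ = 35.25667′; 26 + 35.25667/60 = 26.5876111
  E ⇒ keep positive
Point 3:
  Lat: degrees = first 2 digits = 83, minutes = 0.9109; 83 + 0.9109/60 = 83.0151817
  N ⇒ keep positive
  Lon: degrees = first 3 digits = 117, minutes = 1.1478; 117 + 1.1478/60 = 117.0191300
  W → negative
Point 4:
  Lat: 2.937′ = 0.048950°; total 9.0489500
  N → positive
  Lon: 179 + 42.45/60 = 179.7075000
  W → negative
Point 5:
  Latitude: 89 + 15/60 + 31/3600 = 89.2586111
  S → negative
  Longitude: 178 + 32/60 + 9/3600 = 178.5358333
  E → positive
Point 6:
  Latitude: split at 2 digits → 86° and 36.5277′; 86 + 36.5277/60 = 86.6087950
  S ⇒ negate
  λ: degrees = first 3 digits = 0, minutes = 18.2728; 0 + 18.2728/60 = 0.3045467
  hemisphere W, so the sign is −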